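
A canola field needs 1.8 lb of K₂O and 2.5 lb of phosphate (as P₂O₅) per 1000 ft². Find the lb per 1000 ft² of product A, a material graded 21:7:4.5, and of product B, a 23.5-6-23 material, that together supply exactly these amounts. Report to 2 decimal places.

34.85 lb product A, 1.01 lb product B

Per-1000 ft² balance (a = product A, b = product B):
K₂O: 0.045·a + 0.23·b = 1.8
P₂O₅: 0.07·a + 0.06·b = 2.5
Solving simultaneously: a = 34.8507, b = 1.00746.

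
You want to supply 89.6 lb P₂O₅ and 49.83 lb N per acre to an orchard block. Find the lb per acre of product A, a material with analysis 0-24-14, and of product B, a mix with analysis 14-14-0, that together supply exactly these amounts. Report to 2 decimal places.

165.71 lb product A, 355.93 lb product B

Let a = lb of product A, b = lb of product B (per acre).
P₂O₅: 0.24·a + 0.14·b = 89.6
N: 0·a + 0.14·b = 49.83
Solving simultaneously: a = 165.708, b = 355.929.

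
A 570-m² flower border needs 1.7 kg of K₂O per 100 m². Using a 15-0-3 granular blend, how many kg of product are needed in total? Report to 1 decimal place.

Product per 100 m² = 1.7 / 3% = 56.6667 kg.
Total product = 56.6667 × 570 / 100 = 323 kg.

323.0 kg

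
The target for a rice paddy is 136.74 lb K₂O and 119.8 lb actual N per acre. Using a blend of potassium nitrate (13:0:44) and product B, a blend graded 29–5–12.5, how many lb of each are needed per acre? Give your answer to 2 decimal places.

Let a = lb of potassium nitrate, b = lb of product B (per acre).
K₂O: 0.44·a + 0.125·b = 136.74
N: 0.13·a + 0.29·b = 119.8
From row1: a = (136.74 − 0.125·b) / 0.44.
Into row2: 0.13·(136.74 − 0.125·b)/0.44 + 0.29·b = 119.8 → b = 313.748, a = 221.6399.

221.64 lb potassium nitrate, 313.75 lb product B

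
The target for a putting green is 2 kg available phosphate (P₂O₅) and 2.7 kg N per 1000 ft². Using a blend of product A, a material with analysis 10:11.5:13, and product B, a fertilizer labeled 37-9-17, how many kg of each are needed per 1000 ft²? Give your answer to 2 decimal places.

Let a = kg of product A, b = kg of product B (per 1000 ft²).
P₂O₅: 0.115·a + 0.09·b = 2
N: 0.1·a + 0.37·b = 2.7
Eliminate a: (row1) − 0.115/0.1·(row2) → -0.3355·b = -1.105, so b = 3.29359.
Back-substitute: a = (2 − 0.09·3.29359) / 0.115 = 14.8137.

14.81 kg product A, 3.29 kg product B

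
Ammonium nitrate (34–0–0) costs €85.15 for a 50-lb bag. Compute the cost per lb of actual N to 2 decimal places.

N in bag = 50 × 34% = 17 lb.
Cost per lb N = €85.15 / 17 = €5.0088.

€5.01 per lb N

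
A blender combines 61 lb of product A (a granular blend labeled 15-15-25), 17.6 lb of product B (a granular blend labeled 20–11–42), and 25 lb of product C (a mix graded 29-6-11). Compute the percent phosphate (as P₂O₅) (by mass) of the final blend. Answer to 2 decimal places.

12.15% P₂O₅

Total mass = 61 + 17.6 + 25 = 103.6 lb.
P₂O₅ mass = 15%×61 + 11%×17.6 + 6%×25 = 12.586 lb.
% P₂O₅ = 12.586 / 103.6 = 12.1486%.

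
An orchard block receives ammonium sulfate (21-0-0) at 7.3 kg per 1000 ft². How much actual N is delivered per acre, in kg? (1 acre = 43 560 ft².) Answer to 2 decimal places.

nitrogen per 1000 ft² = 7.3 × 21% = 1.533 kg.
Convert to per acre: 1.533 × 43.56 = 66.7775 kg.

66.78 kg N per acre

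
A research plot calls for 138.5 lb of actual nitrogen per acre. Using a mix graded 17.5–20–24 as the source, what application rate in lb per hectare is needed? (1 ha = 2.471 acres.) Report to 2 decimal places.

Product per acre = 138.5 / 17.5% = 791.429 lb.
Convert to per hectare: 791.429 × 2.471 = 1955.62 lb.

1955.62 lb of product per hectare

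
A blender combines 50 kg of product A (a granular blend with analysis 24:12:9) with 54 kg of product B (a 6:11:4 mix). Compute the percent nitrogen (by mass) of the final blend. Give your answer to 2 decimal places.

Total mass = 50 + 54 = 104 kg.
N mass = 24%×50 + 6%×54 = 15.24 kg.
% N = 15.24 / 104 = 14.6538%.

14.65% N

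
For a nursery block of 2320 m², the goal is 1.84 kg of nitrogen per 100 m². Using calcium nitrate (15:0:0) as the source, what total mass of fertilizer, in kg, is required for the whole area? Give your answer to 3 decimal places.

284.587 kg

Product per 100 m² = 1.84 / 15% = 12.2667 kg.
Total product = 12.2667 × 2320 / 100 = 284.5867 kg.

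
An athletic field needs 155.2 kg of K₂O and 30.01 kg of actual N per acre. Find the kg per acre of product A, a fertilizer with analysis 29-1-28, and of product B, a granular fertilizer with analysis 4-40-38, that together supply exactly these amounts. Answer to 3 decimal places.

52.483 kg product A, 369.749 kg product B

Let a = kg of product A, b = kg of product B (per acre).
K₂O: 0.28·a + 0.38·b = 155.2
N: 0.29·a + 0.04·b = 30.01
Eliminate a: (row1) − 0.28/0.29·(row2) → 0.341379·b = 126.225, so b = 369.74949.
Back-substitute: a = (155.2 − 0.38·369.74949) / 0.28 = 52.4828.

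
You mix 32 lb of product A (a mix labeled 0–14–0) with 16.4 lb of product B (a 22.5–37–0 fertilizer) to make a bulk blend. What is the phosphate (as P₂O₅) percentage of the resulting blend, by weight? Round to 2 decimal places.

Total mass = 32 + 16.4 = 48.4 lb.
P₂O₅ mass = 14%×32 + 37%×16.4 = 10.548 lb.
% P₂O₅ = 10.548 / 48.4 = 21.7934%.

21.79% P₂O₅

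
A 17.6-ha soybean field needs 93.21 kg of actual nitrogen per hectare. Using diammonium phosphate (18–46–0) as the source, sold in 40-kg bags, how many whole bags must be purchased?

Product per hectare = 93.21 / 18% = 517.833 kg.
Total product = 517.833 × 17.6 = 9113.87 kg.
Bags = ⌈9113.87 / 40⌉ = 228.

228 bags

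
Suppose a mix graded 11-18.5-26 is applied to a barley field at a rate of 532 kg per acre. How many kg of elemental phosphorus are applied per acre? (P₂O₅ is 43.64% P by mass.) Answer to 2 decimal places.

P₂O₅ per acre = 532 × 18.5% = 98.42 kg.
Elemental P = 98.42 × 0.4364 = 42.9505 kg per acre.

42.95 kg P per acre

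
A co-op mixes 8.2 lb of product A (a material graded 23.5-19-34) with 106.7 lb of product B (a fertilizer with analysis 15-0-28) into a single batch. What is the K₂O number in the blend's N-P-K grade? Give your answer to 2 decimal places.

28.43% K₂O

Total mass = 8.2 + 106.7 = 114.9 lb.
K₂O mass = 34%×8.2 + 28%×106.7 = 32.664 lb.
% K₂O = 32.664 / 114.9 = 28.4282%.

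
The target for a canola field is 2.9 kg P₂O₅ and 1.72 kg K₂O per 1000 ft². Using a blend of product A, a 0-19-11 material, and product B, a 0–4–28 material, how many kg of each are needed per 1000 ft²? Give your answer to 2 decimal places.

15.23 kg product A, 0.16 kg product B

Per-1000 ft² balance (a = product A, b = product B):
P₂O₅: 0.19·a + 0.04·b = 2.9
K₂O: 0.11·a + 0.28·b = 1.72
Solving simultaneously: a = 15.2295, b = 0.159836.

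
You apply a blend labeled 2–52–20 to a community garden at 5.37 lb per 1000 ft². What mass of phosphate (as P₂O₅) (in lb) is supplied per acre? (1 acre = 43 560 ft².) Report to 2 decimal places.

P₂O₅ per 1000 ft² = 5.37 × 52% = 2.7924 lb.
Convert to per acre: 2.7924 × 43.56 = 121.637 lb.

121.64 lb P₂O₅ per acre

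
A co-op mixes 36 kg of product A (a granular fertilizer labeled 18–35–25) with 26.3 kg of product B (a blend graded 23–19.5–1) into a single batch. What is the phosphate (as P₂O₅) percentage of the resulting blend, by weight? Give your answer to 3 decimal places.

28.457% P₂O₅

Total mass = 36 + 26.3 = 62.3 kg.
P₂O₅ mass = 35%×36 + 19.5%×26.3 = 17.7285 kg.
% P₂O₅ = 17.7285 / 62.3 = 28.4567%.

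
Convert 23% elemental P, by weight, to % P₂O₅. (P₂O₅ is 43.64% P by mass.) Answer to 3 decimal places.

52.704% P₂O₅

%P₂O₅ = 23 / 0.4364 = 52.7039%.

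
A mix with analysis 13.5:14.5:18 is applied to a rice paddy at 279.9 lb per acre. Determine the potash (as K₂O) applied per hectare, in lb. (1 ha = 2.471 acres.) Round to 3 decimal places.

K₂O per acre = 279.9 × 18% = 50.382 lb.
Convert to per hectare: 50.382 × 2.471 = 124.4939 lb.

124.494 lb K₂O per hectare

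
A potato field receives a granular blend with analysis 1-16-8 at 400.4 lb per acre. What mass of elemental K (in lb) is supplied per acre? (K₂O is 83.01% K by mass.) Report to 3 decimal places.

K₂O per acre = 400.4 × 8% = 32.032 lb.
Elemental K = 32.032 × 0.8301 = 26.5898 lb per acre.

26.590 lb K per acre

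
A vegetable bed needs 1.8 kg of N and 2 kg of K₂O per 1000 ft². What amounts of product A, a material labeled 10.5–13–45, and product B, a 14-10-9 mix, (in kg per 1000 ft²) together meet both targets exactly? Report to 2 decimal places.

Per-1000 ft² balance (a = product A, b = product B):
N: 0.105·a + 0.14·b = 1.8
K₂O: 0.45·a + 0.09·b = 2
Eliminate b: (row1) − 0.14/0.09·(row2) → -0.595·a = -1.31111, so a = 2.20355.
Then b = (2 − 0.45·2.20355) / 0.09 = 11.2045.

2.20 kg product A, 11.20 kg product B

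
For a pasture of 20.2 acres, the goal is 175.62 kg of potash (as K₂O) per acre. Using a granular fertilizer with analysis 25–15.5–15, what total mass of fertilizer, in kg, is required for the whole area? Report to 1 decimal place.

Product per acre = 175.62 / 15% = 1170.8 kg.
Total product = 1170.8 × 20.2 = 23650.16 kg.

23650.2 kg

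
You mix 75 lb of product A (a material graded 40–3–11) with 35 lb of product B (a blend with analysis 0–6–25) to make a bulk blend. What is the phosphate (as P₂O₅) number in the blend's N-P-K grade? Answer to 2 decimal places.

Total mass = 75 + 35 = 110 lb.
P₂O₅ mass = 3%×75 + 6%×35 = 4.35 lb.
% P₂O₅ = 4.35 / 110 = 3.95455%.

3.95% P₂O₅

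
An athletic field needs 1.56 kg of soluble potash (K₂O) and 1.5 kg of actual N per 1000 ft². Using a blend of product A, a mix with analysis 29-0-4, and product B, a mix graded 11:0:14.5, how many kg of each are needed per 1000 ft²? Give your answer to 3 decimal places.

With a, b = kg per 1000 ft² of product A and product B:
K₂O: 0.04·a + 0.145·b = 1.56
N: 0.29·a + 0.11·b = 1.5
Eliminate a: (row1) − 0.04/0.29·(row2) → 0.129828·b = 1.3531, so b = 10.4223.
Back-substitute: a = (1.56 − 0.145·10.4223) / 0.04 = 1.21912.

1.219 kg product A, 10.422 kg product B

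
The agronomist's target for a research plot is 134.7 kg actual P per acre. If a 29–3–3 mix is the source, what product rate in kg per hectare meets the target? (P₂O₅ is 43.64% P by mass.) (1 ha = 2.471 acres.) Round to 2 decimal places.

25423.44 kg of product per hectare

As P₂O₅: 134.7 / 0.4364 = 308.662 kg per acre.
Product per acre = 308.662 / 3% = 10288.7 kg.
Convert to per hectare: 10288.7 × 2.471 = 25423.442 kg.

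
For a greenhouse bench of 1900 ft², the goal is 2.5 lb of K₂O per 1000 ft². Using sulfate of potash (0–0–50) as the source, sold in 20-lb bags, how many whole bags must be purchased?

1 bags

Product per 1000 ft² = 2.5 / 50% = 5 lb.
Total product = 5 × 1900 / 1000 = 9.5 lb.
Bags = ⌈9.5 / 20⌉ = 1.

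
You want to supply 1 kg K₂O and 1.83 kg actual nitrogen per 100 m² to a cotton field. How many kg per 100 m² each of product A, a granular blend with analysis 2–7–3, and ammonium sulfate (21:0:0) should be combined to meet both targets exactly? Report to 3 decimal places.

33.333 kg product A, 5.540 kg ammonium sulfate

Per-100 m² balance (a = product A, b = ammonium sulfate):
K₂O: 0.03·a + 0·b = 1
N: 0.02·a + 0.21·b = 1.83
Solving simultaneously: a = 33.3333, b = 5.53968.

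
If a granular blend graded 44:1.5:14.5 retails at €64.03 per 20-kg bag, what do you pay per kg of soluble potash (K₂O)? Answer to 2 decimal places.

€22.08 per kg K₂O

K₂O in bag = 20 × 14.5% = 2.9 kg.
Cost per kg K₂O = €64.03 / 2.9 = €22.0793.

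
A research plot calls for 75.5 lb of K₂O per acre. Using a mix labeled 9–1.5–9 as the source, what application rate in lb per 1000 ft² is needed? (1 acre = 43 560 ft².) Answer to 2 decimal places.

Product per acre = 75.5 / 9% = 838.889 lb.
Convert to per 1000 ft²: 838.889 × 0.0229568 = 19.2582 lb.

19.26 lb of product per thousand sq ft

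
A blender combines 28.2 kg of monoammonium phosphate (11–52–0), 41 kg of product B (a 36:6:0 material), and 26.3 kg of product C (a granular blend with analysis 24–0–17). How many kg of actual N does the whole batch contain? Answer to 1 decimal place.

24.2 kg N

N mass = 11%×28.2 + 36%×41 + 24%×26.3 = 24.174 kg.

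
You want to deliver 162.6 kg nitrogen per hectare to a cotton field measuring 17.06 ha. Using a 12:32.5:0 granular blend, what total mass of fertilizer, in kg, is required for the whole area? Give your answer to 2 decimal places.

Product per hectare = 162.6 / 12% = 1355 kg.
Total product = 1355 × 17.06 = 23116.3 kg.

23116.30 kg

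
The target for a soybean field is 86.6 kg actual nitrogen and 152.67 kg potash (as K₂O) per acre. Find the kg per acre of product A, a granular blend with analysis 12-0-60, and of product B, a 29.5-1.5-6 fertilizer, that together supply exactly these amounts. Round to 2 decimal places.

234.64 kg product A, 198.11 kg product B

With a, b = kg per acre of product A and product B:
N: 0.12·a + 0.295·b = 86.6
K₂O: 0.6·a + 0.06·b = 152.67
Eliminate a: (row1) − 0.12/0.6·(row2) → 0.283·b = 56.066, so b = 198.113.
Back-substitute: a = (86.6 − 0.295·198.113) / 0.12 = 234.639.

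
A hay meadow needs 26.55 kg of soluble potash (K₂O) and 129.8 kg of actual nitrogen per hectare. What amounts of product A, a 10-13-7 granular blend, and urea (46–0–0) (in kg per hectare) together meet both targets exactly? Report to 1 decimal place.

With a, b = kg per hectare of product A and urea:
K₂O: 0.07·a + 0·b = 26.55
N: 0.1·a + 0.46·b = 129.8
Eliminate b: (row1) − 0/0.46·(row2) → 0.07·a = 26.55, so a = 379.286.
Then b = (129.8 − 0.1·379.286) / 0.46 = 199.72.

379.3 kg product A, 199.7 kg urea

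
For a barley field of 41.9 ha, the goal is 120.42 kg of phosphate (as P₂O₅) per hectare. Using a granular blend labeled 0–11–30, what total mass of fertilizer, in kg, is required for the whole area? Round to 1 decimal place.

45869.1 kg

Product per hectare = 120.42 / 11% = 1094.73 kg.
Total product = 1094.73 × 41.9 = 45869.07 kg.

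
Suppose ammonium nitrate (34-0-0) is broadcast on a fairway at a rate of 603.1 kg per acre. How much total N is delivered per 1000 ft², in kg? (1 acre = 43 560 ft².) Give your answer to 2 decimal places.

4.71 kg N per thousand sq ft

nitrogen per acre = 603.1 × 34% = 205.054 kg.
Convert to per 1000 ft²: 205.054 × 0.0229568 = 4.70739 kg.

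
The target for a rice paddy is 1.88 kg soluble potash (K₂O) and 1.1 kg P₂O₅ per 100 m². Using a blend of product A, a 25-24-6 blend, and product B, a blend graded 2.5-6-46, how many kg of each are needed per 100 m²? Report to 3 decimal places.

3.682 kg product A, 3.607 kg product B

Per-100 m² balance (a = product A, b = product B):
K₂O: 0.06·a + 0.46·b = 1.88
P₂O₅: 0.24·a + 0.06·b = 1.1
Eliminate b: (row1) − 0.46/0.06·(row2) → -1.78·a = -6.55333, so a = 3.68165.
Then b = (1.1 − 0.24·3.68165) / 0.06 = 3.60674.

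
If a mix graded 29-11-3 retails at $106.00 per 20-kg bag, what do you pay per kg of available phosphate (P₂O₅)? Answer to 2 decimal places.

$48.18 per kg P₂O₅

P₂O₅ in bag = 20 × 11% = 2.2 kg.
Cost per kg P₂O₅ = $106.00 / 2.2 = $48.1818.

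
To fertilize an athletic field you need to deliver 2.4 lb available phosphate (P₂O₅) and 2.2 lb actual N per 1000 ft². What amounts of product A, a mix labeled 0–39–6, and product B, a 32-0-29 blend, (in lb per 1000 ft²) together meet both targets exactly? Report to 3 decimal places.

Let a = lb of product A, b = lb of product B (per 1000 ft²).
P₂O₅: 0.39·a + 0·b = 2.4
N: 0·a + 0.32·b = 2.2
Solving simultaneously: a = 6.15385, b = 6.875.

6.154 lb product A, 6.875 lb product B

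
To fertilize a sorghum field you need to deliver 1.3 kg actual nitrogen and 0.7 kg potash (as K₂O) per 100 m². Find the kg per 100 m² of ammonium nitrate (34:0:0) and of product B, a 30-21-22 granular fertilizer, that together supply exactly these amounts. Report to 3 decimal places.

Per-100 m² balance (a = ammonium nitrate, b = product B):
N: 0.34·a + 0.3·b = 1.3
K₂O: 0·a + 0.22·b = 0.7
Solving simultaneously: a = 1.01604, b = 3.18182.

1.016 kg ammonium nitrate, 3.182 kg product B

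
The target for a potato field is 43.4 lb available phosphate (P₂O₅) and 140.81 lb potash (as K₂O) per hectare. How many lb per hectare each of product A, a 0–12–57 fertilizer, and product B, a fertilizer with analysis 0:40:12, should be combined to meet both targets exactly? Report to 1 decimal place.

Let a = lb of product A, b = lb of product B (per hectare).
P₂O₅: 0.12·a + 0.4·b = 43.4
K₂O: 0.57·a + 0.12·b = 140.81
From row1: a = (43.4 − 0.4·b) / 0.12.
Into row2: 0.57·(43.4 − 0.4·b)/0.12 + 0.12·b = 140.81 → b = 36.7079, a = 239.307.

239.3 lb product A, 36.7 lb product B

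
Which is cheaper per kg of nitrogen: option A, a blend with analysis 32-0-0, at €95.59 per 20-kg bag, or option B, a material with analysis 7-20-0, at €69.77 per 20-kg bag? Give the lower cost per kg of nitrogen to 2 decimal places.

option A: N per bag = 20 × 32% = 6.4 kg; cost = 95.59 / 6.4 = €14.9359/kg N.
option B: N per bag = 20 × 7% = 1.4 kg; cost = 69.77 / 1.4 = €49.8357/kg N.
option A is cheaper.

€14.94 per kg N (option A)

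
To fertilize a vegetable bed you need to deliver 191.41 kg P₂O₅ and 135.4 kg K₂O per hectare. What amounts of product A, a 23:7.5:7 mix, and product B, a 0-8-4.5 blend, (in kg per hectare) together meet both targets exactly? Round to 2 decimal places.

997.10 kg product A, 1457.84 kg product B

Let a = kg of product A, b = kg of product B (per hectare).
P₂O₅: 0.075·a + 0.08·b = 191.41
K₂O: 0.07·a + 0.045·b = 135.4
Eliminate b: (row1) − 0.08/0.045·(row2) → -0.0494444·a = -49.3011, so a = 997.101.
Then b = (135.4 − 0.07·997.101) / 0.045 = 1457.843.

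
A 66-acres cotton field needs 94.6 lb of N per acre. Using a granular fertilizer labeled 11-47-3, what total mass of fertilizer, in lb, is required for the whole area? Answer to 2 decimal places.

56760.00 lb

Product per acre = 94.6 / 11% = 860 lb.
Total product = 860 × 66 = 56760 lb.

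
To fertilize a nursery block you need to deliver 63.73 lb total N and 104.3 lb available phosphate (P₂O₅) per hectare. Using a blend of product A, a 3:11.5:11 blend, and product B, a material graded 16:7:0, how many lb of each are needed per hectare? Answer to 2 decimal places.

750.12 lb product A, 257.67 lb product B

With a, b = lb per hectare of product A and product B:
N: 0.03·a + 0.16·b = 63.73
P₂O₅: 0.115·a + 0.07·b = 104.3
From row1: a = (63.73 − 0.16·b) / 0.03.
Into row2: 0.115·(63.73 − 0.16·b)/0.03 + 0.07·b = 104.3 → b = 257.666, a = 750.117.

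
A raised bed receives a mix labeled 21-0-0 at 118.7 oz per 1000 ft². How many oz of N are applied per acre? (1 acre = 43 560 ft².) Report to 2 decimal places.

1085.82 oz N per acre

nitrogen per 1000 ft² = 118.7 × 21% = 24.927 oz.
Convert to per acre: 24.927 × 43.56 = 1085.8201 oz.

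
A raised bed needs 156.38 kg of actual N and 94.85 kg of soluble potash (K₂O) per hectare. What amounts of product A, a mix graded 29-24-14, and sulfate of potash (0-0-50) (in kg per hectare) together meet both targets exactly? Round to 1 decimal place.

Let a = kg of product A, b = kg of sulfate of potash (per hectare).
N: 0.29·a + 0·b = 156.38
K₂O: 0.14·a + 0.5·b = 94.85
Eliminate b: (row1) − 0/0.5·(row2) → 0.29·a = 156.38, so a = 539.241.
Then b = (94.85 − 0.14·539.241) / 0.5 = 38.7124.

539.2 kg product A, 38.7 kg sulfate of potash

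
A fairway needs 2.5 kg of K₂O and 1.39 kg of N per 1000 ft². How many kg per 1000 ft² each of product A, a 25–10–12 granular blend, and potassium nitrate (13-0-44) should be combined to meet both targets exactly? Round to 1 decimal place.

Per-1000 ft² balance (a = product A, b = potassium nitrate):
K₂O: 0.12·a + 0.44·b = 2.5
N: 0.25·a + 0.13·b = 1.39
From row1: a = (2.5 − 0.44·b) / 0.12.
Into row2: 0.25·(2.5 − 0.44·b)/0.12 + 0.13·b = 1.39 → b = 4.85381, a = 3.03602.

3.0 kg product A, 4.9 kg potassium nitrate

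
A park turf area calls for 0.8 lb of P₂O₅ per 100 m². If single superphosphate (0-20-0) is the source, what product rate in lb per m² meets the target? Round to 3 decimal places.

Product per 100 m² = 0.8 / 20% = 4 lb.
Convert to per m²: 4 × 0.01 = 0.04 lb.

0.040 lb of product per sq m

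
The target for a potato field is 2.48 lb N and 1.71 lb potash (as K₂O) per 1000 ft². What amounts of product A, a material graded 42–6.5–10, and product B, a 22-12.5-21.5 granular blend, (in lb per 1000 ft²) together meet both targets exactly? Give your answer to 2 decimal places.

2.30 lb product A, 6.88 lb product B

With a, b = lb per 1000 ft² of product A and product B:
N: 0.42·a + 0.22·b = 2.48
K₂O: 0.1·a + 0.215·b = 1.71
From row1: a = (2.48 − 0.22·b) / 0.42.
Into row2: 0.1·(2.48 − 0.22·b)/0.42 + 0.215·b = 1.71 → b = 6.88433, a = 2.29868.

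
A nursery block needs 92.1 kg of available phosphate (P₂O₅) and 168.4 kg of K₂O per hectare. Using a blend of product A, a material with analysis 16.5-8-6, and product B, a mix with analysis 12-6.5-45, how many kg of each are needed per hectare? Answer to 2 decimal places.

Per-hectare balance (a = product A, b = product B):
P₂O₅: 0.08·a + 0.065·b = 92.1
K₂O: 0.06·a + 0.45·b = 168.4
From row1: a = (92.1 − 0.065·b) / 0.08.
Into row2: 0.06·(92.1 − 0.065·b)/0.08 + 0.45·b = 168.4 → b = 247.539, a = 950.1246.

950.12 kg product A, 247.54 kg product B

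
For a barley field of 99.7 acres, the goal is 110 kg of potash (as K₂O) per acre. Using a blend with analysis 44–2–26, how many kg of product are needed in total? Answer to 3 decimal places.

42180.769 kg

Product per acre = 110 / 26% = 423.077 kg.
Total product = 423.077 × 99.7 = 42180.7692 kg.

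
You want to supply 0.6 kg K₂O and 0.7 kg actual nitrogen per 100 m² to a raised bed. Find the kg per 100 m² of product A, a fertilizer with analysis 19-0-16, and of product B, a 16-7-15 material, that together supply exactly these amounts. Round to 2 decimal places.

With a, b = kg per 100 m² of product A and product B:
K₂O: 0.16·a + 0.15·b = 0.6
N: 0.19·a + 0.16·b = 0.7
Solving simultaneously: a = 3.10345, b = 0.689655.

3.10 kg product A, 0.69 kg product B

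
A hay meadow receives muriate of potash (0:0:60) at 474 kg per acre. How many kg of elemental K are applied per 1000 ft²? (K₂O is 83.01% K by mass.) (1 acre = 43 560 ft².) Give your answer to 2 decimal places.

K₂O per acre = 474 × 60% = 284.4 kg.
Elemental K = 284.4 × 0.8301 = 236.08 kg per acre.
Convert to per 1000 ft²: 236.08 × 0.0229568 = 5.41966 kg.

5.42 kg K per thousand sq ft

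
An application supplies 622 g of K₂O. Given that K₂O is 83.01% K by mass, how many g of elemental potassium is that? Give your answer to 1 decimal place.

K = 622 × 0.8301 = 516.322 g.

516.3 g K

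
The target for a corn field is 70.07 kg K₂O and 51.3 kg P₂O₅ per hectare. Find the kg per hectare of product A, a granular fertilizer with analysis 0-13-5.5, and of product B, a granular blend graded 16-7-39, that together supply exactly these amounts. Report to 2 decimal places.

With a, b = kg per hectare of product A and product B:
K₂O: 0.055·a + 0.39·b = 70.07
P₂O₅: 0.13·a + 0.07·b = 51.3
Solving simultaneously: a = 322.3501, b = 134.207.

322.35 kg product A, 134.21 kg product B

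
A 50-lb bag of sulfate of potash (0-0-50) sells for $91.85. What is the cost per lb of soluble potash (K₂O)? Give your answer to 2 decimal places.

K₂O in bag = 50 × 50% = 25 lb.
Cost per lb K₂O = $91.85 / 25 = $3.6740.

$3.67 per lb K₂O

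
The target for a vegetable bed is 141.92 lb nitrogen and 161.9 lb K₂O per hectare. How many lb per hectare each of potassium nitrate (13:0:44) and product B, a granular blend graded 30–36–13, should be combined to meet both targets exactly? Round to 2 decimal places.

261.69 lb potassium nitrate, 359.67 lb product B

With a, b = lb per hectare of potassium nitrate and product B:
N: 0.13·a + 0.3·b = 141.92
K₂O: 0.44·a + 0.13·b = 161.9
Eliminate b: (row1) − 0.3/0.13·(row2) → -0.885385·a = -231.695, so a = 261.689.
Then b = (161.9 − 0.44·261.689) / 0.13 = 359.668.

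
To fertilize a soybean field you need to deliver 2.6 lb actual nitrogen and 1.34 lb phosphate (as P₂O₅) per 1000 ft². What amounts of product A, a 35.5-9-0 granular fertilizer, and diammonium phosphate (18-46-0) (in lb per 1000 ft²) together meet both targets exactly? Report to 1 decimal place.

Per-1000 ft² balance (a = product A, b = diammonium phosphate):
N: 0.355·a + 0.18·b = 2.6
P₂O₅: 0.09·a + 0.46·b = 1.34
From row1: a = (2.6 − 0.18·b) / 0.355.
Into row2: 0.09·(2.6 − 0.18·b)/0.355 + 0.46·b = 1.34 → b = 1.6431, a = 6.49082.

6.5 lb product A, 1.6 lb diammonium phosphate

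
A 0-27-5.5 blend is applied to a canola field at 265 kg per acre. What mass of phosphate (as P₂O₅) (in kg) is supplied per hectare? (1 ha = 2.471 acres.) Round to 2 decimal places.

P₂O₅ per acre = 265 × 27% = 71.55 kg.
Convert to per hectare: 71.55 × 2.471 = 176.80005 kg.

176.80 kg P₂O₅ per hectare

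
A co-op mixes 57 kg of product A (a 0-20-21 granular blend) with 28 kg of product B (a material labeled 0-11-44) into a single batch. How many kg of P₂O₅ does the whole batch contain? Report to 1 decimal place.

14.5 kg P₂O₅

P₂O₅ mass = 20%×57 + 11%×28 = 14.48 kg.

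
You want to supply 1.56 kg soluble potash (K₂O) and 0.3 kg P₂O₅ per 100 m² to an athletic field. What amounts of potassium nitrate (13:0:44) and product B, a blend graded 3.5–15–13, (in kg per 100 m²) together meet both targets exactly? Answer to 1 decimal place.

Per-100 m² balance (a = potassium nitrate, b = product B):
K₂O: 0.44·a + 0.13·b = 1.56
P₂O₅: 0·a + 0.15·b = 0.3
Solving simultaneously: a = 2.95455, b = 2.

3.0 kg potassium nitrate, 2.0 kg product B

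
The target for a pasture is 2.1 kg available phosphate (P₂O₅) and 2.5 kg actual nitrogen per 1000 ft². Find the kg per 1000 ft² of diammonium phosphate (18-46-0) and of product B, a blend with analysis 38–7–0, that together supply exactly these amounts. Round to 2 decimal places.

Let a = kg of diammonium phosphate, b = kg of product B (per 1000 ft²).
P₂O₅: 0.46·a + 0.07·b = 2.1
N: 0.18·a + 0.38·b = 2.5
Eliminate a: (row1) − 0.46/0.18·(row2) → -0.901111·b = -4.28889, so b = 4.75956.
Back-substitute: a = (2.1 − 0.07·4.75956) / 0.46 = 3.84094.

3.84 kg diammonium phosphate, 4.76 kg product B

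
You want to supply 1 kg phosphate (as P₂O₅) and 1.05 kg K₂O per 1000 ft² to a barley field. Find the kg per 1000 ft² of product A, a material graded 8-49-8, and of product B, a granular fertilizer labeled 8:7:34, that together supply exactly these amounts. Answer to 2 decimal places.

With a, b = kg per 1000 ft² of product A and product B:
P₂O₅: 0.49·a + 0.07·b = 1
K₂O: 0.08·a + 0.34·b = 1.05
Solving simultaneously: a = 1.65528, b = 2.69876.

1.66 kg product A, 2.70 kg product B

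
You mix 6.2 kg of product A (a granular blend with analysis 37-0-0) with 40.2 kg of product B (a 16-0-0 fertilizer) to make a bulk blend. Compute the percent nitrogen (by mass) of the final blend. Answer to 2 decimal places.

Total mass = 6.2 + 40.2 = 46.4 kg.
N mass = 37%×6.2 + 16%×40.2 = 8.726 kg.
% N = 8.726 / 46.4 = 18.806%.

18.81% N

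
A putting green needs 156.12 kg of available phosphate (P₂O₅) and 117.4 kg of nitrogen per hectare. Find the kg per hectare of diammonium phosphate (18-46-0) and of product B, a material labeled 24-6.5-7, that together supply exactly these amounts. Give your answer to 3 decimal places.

Let a = kg of diammonium phosphate, b = kg of product B (per hectare).
P₂O₅: 0.46·a + 0.065·b = 156.12
N: 0.18·a + 0.24·b = 117.4
Eliminate b: (row1) − 0.065/0.24·(row2) → 0.41125·a = 124.324, so a = 302.308004.
Then b = (117.4 − 0.18·302.308004) / 0.24 = 262.4357.

302.308 kg diammonium phosphate, 262.436 kg product B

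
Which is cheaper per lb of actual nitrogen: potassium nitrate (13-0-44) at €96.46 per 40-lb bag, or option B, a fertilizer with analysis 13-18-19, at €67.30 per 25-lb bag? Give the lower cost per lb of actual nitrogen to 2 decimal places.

€18.55 per lb N (potassium nitrate)

potassium nitrate: N per bag = 40 × 13% = 5.2 lb; cost = 96.46 / 5.2 = €18.5500/lb N.
option B: N per bag = 25 × 13% = 3.25 lb; cost = 67.30 / 3.25 = €20.7077/lb N.
potassium nitrate is cheaper.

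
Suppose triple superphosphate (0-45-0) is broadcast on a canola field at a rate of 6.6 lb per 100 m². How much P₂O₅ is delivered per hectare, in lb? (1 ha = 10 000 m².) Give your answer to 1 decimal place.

297.0 lb P₂O₅ per hectare

P₂O₅ per 100 m² = 6.6 × 45% = 2.97 lb.
Convert to per hectare: 2.97 × 100 = 297 lb.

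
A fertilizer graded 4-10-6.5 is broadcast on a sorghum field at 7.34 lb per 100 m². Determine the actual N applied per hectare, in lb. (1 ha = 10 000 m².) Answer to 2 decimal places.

nitrogen per 100 m² = 7.34 × 4% = 0.2936 lb.
Convert to per hectare: 0.2936 × 100 = 29.36 lb.

29.36 lb N per hectare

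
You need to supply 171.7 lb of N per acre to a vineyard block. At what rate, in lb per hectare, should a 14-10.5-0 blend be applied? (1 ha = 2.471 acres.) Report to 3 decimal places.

3030.505 lb of product per hectare

Product per acre = 171.7 / 14% = 1226.43 lb.
Convert to per hectare: 1226.43 × 2.471 = 3030.505 lb.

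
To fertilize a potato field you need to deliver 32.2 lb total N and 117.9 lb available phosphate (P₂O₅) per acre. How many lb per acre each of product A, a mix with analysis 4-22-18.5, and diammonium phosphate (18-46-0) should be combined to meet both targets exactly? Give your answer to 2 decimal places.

With a, b = lb per acre of product A and diammonium phosphate:
N: 0.04·a + 0.18·b = 32.2
P₂O₅: 0.22·a + 0.46·b = 117.9
From row1: a = (32.2 − 0.18·b) / 0.04.
Into row2: 0.22·(32.2 − 0.18·b)/0.04 + 0.46·b = 117.9 → b = 111.698, a = 302.358.

302.36 lb product A, 111.70 lb diammonium phosphate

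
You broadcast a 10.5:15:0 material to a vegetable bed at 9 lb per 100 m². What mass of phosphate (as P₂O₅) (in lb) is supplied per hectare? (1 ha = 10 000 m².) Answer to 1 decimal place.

P₂O₅ per 100 m² = 9 × 15% = 1.35 lb.
Convert to per hectare: 1.35 × 100 = 135 lb.

135.0 lb P₂O₅ per hectare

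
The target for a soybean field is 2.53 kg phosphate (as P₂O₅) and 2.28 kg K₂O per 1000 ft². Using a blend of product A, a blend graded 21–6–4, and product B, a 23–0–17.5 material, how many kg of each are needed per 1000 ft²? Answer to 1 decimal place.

42.2 kg product A, 3.4 kg product B

Let a = kg of product A, b = kg of product B (per 1000 ft²).
P₂O₅: 0.06·a + 0·b = 2.53
K₂O: 0.04·a + 0.175·b = 2.28
From row1: a = (2.53 − 0·b) / 0.06.
Into row2: 0.04·(2.53 − 0·b)/0.06 + 0.175·b = 2.28 → b = 3.39048, a = 42.1667.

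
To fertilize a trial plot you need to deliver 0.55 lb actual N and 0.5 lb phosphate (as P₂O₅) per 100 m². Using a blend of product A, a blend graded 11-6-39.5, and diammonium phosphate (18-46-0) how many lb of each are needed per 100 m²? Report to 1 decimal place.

4.1 lb product A, 0.6 lb diammonium phosphate

With a, b = lb per 100 m² of product A and diammonium phosphate:
N: 0.11·a + 0.18·b = 0.55
P₂O₅: 0.06·a + 0.46·b = 0.5
From row1: a = (0.55 − 0.18·b) / 0.11.
Into row2: 0.06·(0.55 − 0.18·b)/0.11 + 0.46·b = 0.5 → b = 0.552764, a = 4.09548.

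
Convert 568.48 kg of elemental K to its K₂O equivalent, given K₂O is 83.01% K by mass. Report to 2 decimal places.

684.83 kg K₂O

K₂O = 568.48 / 0.8301 = 684.833 kg.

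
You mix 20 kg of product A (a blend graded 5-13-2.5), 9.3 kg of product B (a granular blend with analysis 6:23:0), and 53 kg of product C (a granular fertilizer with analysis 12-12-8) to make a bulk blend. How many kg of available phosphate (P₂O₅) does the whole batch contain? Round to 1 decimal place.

11.1 kg P₂O₅

P₂O₅ mass = 13%×20 + 23%×9.3 + 12%×53 = 11.099 kg.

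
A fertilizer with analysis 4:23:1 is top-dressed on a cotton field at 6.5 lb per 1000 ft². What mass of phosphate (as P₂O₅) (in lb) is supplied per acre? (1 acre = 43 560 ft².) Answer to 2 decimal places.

65.12 lb P₂O₅ per acre

P₂O₅ per 1000 ft² = 6.5 × 23% = 1.495 lb.
Convert to per acre: 1.495 × 43.56 = 65.1222 lb.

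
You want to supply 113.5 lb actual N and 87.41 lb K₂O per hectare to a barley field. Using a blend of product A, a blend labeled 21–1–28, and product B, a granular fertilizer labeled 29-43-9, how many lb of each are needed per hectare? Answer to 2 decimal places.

242.92 lb product A, 215.47 lb product B

Let a = lb of product A, b = lb of product B (per hectare).
N: 0.21·a + 0.29·b = 113.5
K₂O: 0.28·a + 0.09·b = 87.41
Eliminate a: (row1) − 0.21/0.28·(row2) → 0.2225·b = 47.9425, so b = 215.472.
Back-substitute: a = (113.5 − 0.29·215.472) / 0.21 = 242.9197.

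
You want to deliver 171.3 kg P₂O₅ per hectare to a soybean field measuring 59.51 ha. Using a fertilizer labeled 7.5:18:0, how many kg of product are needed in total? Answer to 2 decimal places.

Product per hectare = 171.3 / 18% = 951.667 kg.
Total product = 951.667 × 59.51 = 56633.683 kg.

56633.68 kg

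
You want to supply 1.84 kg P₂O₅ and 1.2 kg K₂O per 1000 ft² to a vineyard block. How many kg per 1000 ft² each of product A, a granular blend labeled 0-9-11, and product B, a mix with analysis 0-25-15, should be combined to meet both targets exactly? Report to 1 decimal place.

Per-1000 ft² balance (a = product A, b = product B):
P₂O₅: 0.09·a + 0.25·b = 1.84
K₂O: 0.11·a + 0.15·b = 1.2
Solving simultaneously: a = 1.71429, b = 6.74286.

1.7 kg product A, 6.7 kg product B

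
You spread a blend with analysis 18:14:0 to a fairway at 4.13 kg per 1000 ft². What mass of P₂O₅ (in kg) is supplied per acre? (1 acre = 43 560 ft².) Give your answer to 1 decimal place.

25.2 kg P₂O₅ per acre

P₂O₅ per 1000 ft² = 4.13 × 14% = 0.5782 kg.
Convert to per acre: 0.5782 × 43.56 = 25.1864 kg.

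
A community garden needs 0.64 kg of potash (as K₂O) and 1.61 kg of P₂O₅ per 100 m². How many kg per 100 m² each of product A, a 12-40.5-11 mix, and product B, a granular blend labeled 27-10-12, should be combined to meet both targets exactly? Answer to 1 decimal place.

3.4 kg product A, 2.2 kg product B

Per-100 m² balance (a = product A, b = product B):
K₂O: 0.11·a + 0.12·b = 0.64
P₂O₅: 0.405·a + 0.1·b = 1.61
Eliminate b: (row1) − 0.12/0.1·(row2) → -0.376·a = -1.292, so a = 3.43617.
Then b = (1.61 − 0.405·3.43617) / 0.1 = 2.18351.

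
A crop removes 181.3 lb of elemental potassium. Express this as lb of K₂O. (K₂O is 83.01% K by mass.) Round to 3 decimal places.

K₂O = 181.3 / 0.8301 = 218.4074 lb.

218.407 lb K₂O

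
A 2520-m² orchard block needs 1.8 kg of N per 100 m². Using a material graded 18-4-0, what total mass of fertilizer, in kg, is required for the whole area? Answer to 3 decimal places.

252.000 kg

Product per 100 m² = 1.8 / 18% = 10 kg.
Total product = 10 × 2520 / 100 = 252 kg.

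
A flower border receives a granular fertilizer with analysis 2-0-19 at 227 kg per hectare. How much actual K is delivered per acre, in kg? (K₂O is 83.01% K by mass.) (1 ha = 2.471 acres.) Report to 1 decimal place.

14.5 kg K per acre

K₂O per hectare = 227 × 19% = 43.13 kg.
Elemental K = 43.13 × 0.8301 = 35.8022 kg per hectare.
Convert to per acre: 35.8022 × 0.404694 = 14.489 kg.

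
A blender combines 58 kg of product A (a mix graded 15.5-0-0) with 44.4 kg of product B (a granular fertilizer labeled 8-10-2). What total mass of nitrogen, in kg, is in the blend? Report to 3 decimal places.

12.542 kg N

N mass = 15.5%×58 + 8%×44.4 = 12.542 kg.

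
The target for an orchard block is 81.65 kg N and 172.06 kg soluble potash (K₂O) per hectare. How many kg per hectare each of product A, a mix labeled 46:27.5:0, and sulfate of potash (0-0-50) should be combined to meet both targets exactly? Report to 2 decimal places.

Let a = kg of product A, b = kg of sulfate of potash (per hectare).
N: 0.46·a + 0·b = 81.65
K₂O: 0·a + 0.5·b = 172.06
Solving simultaneously: a = 177.5, b = 344.12.

177.50 kg product A, 344.12 kg sulfate of potash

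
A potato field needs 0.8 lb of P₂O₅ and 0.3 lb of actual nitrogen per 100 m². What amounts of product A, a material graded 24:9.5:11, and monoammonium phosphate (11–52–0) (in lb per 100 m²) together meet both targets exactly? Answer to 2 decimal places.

Per-100 m² balance (a = product A, b = monoammonium phosphate):
P₂O₅: 0.095·a + 0.52·b = 0.8
N: 0.24·a + 0.11·b = 0.3
Solving simultaneously: a = 0.594666, b = 1.42982.

0.59 lb product A, 1.43 lb monoammonium phosphate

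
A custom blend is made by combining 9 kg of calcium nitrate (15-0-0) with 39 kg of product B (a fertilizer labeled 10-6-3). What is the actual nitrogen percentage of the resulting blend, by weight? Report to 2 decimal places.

10.94% N

Total mass = 9 + 39 = 48 kg.
N mass = 15%×9 + 10%×39 = 5.25 kg.
% N = 5.25 / 48 = 10.9375%.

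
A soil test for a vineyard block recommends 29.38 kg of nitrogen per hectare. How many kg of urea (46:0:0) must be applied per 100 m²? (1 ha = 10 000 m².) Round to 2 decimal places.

0.64 kg of product per hundred sq m

Product per hectare = 29.38 / 46% = 63.8696 kg.
Convert to per 100 m²: 63.8696 × 0.01 = 0.638696 kg.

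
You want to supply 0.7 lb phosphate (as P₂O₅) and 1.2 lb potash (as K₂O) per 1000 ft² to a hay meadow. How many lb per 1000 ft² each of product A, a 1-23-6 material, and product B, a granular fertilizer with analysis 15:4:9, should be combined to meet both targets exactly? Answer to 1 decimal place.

With a, b = lb per 1000 ft² of product A and product B:
P₂O₅: 0.23·a + 0.04·b = 0.7
K₂O: 0.06·a + 0.09·b = 1.2
Eliminate b: (row1) − 0.04/0.09·(row2) → 0.203333·a = 0.166667, so a = 0.819672.
Then b = (1.2 − 0.06·0.819672) / 0.09 = 12.7869.

0.8 lb product A, 12.8 lb product B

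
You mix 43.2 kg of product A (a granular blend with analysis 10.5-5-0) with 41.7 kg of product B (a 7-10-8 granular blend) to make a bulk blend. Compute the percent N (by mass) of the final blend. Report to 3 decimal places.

Total mass = 43.2 + 41.7 = 84.9 kg.
N mass = 10.5%×43.2 + 7%×41.7 = 7.455 kg.
% N = 7.455 / 84.9 = 8.78092%.

8.781% N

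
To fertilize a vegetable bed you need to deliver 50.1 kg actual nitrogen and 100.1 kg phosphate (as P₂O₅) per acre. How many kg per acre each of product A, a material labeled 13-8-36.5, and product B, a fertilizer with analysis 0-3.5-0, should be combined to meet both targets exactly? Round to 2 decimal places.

Let a = kg of product A, b = kg of product B (per acre).
N: 0.13·a + 0·b = 50.1
P₂O₅: 0.08·a + 0.035·b = 100.1
Solving simultaneously: a = 385.3846, b = 1979.121.

385.38 kg product A, 1979.12 kg product B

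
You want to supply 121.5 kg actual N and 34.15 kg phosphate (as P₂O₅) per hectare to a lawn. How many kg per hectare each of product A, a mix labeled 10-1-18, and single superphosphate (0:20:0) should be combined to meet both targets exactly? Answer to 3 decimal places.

With a, b = kg per hectare of product A and single superphosphate:
N: 0.1·a + 0·b = 121.5
P₂O₅: 0.01·a + 0.2·b = 34.15
Eliminate a: (row1) − 0.1/0.01·(row2) → -2·b = -220, so b = 110.
Back-substitute: a = (121.5 − 0·110) / 0.1 = 1215.

1215.000 kg product A, 110.000 kg single superphosphate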